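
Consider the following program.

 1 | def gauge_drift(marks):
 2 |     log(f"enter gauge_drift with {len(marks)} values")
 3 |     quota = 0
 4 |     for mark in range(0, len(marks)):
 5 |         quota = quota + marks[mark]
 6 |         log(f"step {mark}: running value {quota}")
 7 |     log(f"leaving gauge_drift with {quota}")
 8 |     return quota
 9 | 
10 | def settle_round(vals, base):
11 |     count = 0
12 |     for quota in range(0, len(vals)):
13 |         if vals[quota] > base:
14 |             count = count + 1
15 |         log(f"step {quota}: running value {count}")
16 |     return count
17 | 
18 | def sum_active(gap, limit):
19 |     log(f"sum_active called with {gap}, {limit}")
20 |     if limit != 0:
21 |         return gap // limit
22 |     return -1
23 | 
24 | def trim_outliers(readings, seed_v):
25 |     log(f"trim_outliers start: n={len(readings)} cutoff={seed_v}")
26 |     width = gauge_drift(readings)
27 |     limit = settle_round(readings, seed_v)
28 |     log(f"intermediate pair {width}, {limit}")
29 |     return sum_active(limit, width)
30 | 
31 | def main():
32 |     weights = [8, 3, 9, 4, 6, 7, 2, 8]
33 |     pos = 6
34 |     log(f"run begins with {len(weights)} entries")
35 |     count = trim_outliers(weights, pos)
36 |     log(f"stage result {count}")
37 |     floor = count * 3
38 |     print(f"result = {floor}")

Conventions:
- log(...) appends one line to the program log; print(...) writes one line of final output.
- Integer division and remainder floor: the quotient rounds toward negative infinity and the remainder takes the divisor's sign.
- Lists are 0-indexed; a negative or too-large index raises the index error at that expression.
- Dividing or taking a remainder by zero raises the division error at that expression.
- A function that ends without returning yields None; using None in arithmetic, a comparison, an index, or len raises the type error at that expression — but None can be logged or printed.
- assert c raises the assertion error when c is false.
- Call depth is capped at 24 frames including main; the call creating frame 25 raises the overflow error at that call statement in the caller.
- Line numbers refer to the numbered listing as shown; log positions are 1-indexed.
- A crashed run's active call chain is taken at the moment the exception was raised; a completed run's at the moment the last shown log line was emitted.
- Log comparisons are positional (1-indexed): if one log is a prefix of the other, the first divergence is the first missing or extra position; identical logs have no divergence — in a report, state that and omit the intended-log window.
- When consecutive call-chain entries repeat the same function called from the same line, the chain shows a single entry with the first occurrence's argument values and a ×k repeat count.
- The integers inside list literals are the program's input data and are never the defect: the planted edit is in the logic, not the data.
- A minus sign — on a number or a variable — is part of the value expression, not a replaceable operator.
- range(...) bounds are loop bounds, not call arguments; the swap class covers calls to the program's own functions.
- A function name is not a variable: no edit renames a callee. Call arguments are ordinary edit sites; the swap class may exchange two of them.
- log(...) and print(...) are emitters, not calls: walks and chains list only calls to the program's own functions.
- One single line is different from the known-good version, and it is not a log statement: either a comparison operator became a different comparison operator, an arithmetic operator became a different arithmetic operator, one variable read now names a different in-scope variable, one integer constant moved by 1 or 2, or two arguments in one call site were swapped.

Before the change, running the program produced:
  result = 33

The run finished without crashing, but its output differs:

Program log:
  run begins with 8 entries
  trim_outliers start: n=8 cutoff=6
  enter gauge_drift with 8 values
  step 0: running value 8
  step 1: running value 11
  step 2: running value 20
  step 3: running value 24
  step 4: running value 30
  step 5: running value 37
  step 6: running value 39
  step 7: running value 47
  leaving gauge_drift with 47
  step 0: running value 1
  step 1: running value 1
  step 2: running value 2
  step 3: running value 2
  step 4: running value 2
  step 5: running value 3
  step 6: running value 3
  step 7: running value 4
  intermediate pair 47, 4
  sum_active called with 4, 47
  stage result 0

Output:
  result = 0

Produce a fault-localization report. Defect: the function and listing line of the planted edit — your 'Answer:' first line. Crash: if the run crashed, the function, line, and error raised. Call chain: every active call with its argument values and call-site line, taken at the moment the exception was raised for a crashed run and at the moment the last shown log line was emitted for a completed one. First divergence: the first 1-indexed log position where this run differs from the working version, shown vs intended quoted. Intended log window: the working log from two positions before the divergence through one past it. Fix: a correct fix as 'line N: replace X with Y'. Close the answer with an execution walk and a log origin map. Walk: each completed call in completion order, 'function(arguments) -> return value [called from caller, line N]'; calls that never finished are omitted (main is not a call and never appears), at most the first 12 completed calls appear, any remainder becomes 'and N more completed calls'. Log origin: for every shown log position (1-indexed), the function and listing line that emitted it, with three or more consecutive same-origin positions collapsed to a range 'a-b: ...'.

Answer: the defect is in trim_outliers at line 29.
The tell: Log line 22 is where behavior first shows: 'sum_active called with 4, 47' appears instead of 'sum_active called with 47, 4'.
Call chain: main.
First divergence: at position 22 the run shows 'sum_active called with 4, 47' where the working version logs 'sum_active called with 47, 4'.
Intended log window:
  20: step 7: running value 4
  21: intermediate pair 47, 4
  22: sum_active called with 47, 4
  23: stage result 11
Execution walk:
  gauge_drift([8, 3, 9, 4, 6, 7, 2, 8]) -> 47  [called from trim_outliers, line 26]
  settle_round([8, 3, 9, 4, 6, 7, 2, 8], 6) -> 4  [called from trim_outliers, line 27]
  sum_active(4, 47) -> 0  [called from trim_outliers, line 29]
  trim_outliers([8, 3, 9, 4, 6, 7, 2, 8], 6) -> 0  [called from main, line 35]
Log origin:
  1: from main, line 34
  2: from trim_outliers, line 25
  3: from gauge_drift, line 2
  4-11: from gauge_drift, line 6
  12: from gauge_drift, line 7
  13-20: from settle_round, line 15
  21: from trim_outliers, line 28
  22: from sum_active, line 19
  23: from main, line 36
A correct fix: line 29: replace `sum_active(limit, width)` with `sum_active(width, limit)`.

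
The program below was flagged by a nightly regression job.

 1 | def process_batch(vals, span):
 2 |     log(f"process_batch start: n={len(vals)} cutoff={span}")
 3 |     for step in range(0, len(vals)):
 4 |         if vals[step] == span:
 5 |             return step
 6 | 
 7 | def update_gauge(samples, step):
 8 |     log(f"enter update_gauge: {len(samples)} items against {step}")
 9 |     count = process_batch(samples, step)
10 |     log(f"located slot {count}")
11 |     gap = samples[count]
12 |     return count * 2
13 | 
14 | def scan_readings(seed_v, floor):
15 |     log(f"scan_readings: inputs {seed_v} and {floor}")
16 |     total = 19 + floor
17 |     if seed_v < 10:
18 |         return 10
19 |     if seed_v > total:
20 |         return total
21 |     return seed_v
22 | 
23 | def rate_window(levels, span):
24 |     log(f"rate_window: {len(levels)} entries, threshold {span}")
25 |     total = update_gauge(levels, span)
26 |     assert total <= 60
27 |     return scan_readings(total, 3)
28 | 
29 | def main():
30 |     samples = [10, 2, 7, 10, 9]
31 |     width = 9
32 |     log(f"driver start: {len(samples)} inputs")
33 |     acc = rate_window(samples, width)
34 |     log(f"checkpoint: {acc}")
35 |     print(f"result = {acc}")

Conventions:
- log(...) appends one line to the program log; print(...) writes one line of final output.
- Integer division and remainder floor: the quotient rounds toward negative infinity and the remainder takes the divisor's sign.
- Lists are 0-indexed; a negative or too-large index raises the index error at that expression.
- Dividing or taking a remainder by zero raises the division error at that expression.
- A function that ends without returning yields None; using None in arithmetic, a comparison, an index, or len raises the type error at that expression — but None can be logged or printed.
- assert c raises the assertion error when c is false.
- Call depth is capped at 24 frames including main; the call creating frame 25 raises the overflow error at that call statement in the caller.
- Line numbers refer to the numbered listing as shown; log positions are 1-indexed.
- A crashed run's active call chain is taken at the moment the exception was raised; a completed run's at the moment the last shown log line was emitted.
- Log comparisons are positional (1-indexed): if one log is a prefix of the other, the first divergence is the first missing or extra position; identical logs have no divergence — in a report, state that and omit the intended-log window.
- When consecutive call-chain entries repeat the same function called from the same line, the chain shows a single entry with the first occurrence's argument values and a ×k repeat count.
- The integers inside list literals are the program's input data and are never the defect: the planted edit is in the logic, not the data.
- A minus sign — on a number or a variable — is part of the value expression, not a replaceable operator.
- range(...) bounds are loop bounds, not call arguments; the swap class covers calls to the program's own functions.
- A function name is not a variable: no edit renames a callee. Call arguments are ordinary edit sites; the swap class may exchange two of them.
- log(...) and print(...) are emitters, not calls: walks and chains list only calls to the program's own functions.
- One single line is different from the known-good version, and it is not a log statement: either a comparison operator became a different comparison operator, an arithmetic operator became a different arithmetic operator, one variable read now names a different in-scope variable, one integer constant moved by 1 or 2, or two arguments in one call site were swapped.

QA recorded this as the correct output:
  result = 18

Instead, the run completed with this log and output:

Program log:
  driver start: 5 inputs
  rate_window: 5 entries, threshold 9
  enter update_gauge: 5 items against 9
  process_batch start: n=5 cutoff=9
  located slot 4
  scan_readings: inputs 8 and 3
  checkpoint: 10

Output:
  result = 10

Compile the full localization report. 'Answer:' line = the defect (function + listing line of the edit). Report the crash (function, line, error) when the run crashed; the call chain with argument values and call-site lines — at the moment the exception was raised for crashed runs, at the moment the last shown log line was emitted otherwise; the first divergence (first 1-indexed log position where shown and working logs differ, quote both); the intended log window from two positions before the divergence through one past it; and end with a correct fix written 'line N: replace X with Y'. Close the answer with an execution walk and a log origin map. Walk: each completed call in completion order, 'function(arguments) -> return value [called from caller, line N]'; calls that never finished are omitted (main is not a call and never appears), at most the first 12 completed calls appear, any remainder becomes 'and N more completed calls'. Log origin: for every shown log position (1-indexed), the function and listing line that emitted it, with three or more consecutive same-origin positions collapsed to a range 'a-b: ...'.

Answer: the defect is in update_gauge at line 12.
Key observation: Position 6 is the first bad log line: 'scan_readings: inputs 8 and 3' should read 'scan_readings: inputs 18 and 3'.
Call chain: main.
First divergence: position 6 — the shown line 'scan_readings: inputs 8 and 3' should read 'scan_readings: inputs 18 and 3'.
Intended log window:
  4: process_batch start: n=5 cutoff=9
  5: located slot 4
  6: scan_readings: inputs 18 and 3
  7: checkpoint: 18
Execution walk:
  process_batch([10, 2, 7, 10, 9], 9) -> 4  [called from update_gauge, line 9]
  update_gauge([10, 2, 7, 10, 9], 9) -> 8  [called from rate_window, line 25]
  scan_readings(8, 3) -> 10  [called from rate_window, line 27]
  rate_window([10, 2, 7, 10, 9], 9) -> 10  [called from main, line 33]
Origin of each log line:
  1: logged in main at line 32
  2: logged in rate_window at line 24
  3: logged in update_gauge at line 8
  4: logged in process_batch at line 2
  5: logged in update_gauge at line 10
  6: logged in scan_readings at line 15
  7: logged in main at line 34
A correct fix: line 12: replace `count` with `gap`.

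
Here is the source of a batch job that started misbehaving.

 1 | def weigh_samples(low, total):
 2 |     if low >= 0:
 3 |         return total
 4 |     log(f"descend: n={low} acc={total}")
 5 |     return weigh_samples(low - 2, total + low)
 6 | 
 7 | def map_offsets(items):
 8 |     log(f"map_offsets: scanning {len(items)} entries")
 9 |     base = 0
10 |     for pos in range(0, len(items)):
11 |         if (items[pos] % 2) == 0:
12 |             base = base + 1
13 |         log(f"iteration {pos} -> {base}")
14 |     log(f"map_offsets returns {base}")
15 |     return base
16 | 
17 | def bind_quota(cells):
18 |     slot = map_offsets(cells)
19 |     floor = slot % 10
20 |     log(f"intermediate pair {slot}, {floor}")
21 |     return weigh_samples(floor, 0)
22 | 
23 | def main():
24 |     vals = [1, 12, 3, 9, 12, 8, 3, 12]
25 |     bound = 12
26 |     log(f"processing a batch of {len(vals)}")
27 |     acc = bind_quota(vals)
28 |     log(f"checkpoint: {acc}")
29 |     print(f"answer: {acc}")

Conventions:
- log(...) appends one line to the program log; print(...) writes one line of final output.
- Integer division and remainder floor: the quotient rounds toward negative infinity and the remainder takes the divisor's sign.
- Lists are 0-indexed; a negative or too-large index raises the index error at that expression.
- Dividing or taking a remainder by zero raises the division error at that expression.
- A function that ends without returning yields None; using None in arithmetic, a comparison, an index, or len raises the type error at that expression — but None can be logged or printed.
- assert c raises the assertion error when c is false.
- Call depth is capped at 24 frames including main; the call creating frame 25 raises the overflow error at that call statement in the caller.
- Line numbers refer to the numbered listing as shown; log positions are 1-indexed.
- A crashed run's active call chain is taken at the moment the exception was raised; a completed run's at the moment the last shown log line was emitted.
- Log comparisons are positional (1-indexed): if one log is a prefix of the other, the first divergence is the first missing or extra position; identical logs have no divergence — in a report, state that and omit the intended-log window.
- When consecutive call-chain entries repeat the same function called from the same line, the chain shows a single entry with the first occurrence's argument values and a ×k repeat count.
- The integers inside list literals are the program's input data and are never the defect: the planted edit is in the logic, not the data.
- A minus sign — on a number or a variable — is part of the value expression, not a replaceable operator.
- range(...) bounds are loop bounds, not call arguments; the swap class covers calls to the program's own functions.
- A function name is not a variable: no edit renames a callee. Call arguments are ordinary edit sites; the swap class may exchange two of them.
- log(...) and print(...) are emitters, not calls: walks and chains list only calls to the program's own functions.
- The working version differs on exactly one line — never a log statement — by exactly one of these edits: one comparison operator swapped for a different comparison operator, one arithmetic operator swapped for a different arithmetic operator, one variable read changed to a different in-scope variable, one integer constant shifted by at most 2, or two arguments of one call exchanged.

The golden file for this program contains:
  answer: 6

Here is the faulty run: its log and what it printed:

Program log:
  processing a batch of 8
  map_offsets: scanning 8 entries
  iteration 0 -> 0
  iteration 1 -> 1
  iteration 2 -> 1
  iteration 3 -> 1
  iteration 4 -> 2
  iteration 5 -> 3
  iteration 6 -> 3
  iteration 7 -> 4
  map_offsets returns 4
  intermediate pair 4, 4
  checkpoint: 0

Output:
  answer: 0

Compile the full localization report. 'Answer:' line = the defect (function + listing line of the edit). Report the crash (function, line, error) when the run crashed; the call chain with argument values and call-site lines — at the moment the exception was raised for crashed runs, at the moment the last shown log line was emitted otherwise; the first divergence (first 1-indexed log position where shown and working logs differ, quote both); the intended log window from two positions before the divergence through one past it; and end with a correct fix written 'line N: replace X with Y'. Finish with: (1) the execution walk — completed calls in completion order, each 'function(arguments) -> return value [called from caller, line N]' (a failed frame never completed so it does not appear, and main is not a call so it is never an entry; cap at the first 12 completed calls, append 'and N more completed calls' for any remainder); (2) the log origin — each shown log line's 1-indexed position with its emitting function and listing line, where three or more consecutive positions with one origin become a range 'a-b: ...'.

Answer: the defect is in weigh_samples at line 2.
Key observation: The log first diverges at position 13: the faulty run prints 'checkpoint: 0' where the working version prints 'descend: n=4 acc=0'.
Call chain: main.
First divergence: position 13; shown 'checkpoint: 0' vs intended 'descend: n=4 acc=0'.
Intended log window:
  11: map_offsets returns 4
  12: intermediate pair 4, 4
  13: descend: n=4 acc=0
  14: descend: n=2 acc=4
Execution walk:
  map_offsets([1, 12, 3, 9, 12, 8, 3, 12]) -> 4  [called from bind_quota, line 18]
  weigh_samples(4, 0) -> 0  [called from bind_quota, line 21]
  bind_quota([1, 12, 3, 9, 12, 8, 3, 12]) -> 0  [called from main, line 27]
Log origins:
  1 — main, line 26
  2 — map_offsets, line 8
  3-10 — map_offsets, line 13
  11 — map_offsets, line 14
  12 — bind_quota, line 20
  13 — main, line 28
A correct fix: line 2: replace `>=` with `<=`.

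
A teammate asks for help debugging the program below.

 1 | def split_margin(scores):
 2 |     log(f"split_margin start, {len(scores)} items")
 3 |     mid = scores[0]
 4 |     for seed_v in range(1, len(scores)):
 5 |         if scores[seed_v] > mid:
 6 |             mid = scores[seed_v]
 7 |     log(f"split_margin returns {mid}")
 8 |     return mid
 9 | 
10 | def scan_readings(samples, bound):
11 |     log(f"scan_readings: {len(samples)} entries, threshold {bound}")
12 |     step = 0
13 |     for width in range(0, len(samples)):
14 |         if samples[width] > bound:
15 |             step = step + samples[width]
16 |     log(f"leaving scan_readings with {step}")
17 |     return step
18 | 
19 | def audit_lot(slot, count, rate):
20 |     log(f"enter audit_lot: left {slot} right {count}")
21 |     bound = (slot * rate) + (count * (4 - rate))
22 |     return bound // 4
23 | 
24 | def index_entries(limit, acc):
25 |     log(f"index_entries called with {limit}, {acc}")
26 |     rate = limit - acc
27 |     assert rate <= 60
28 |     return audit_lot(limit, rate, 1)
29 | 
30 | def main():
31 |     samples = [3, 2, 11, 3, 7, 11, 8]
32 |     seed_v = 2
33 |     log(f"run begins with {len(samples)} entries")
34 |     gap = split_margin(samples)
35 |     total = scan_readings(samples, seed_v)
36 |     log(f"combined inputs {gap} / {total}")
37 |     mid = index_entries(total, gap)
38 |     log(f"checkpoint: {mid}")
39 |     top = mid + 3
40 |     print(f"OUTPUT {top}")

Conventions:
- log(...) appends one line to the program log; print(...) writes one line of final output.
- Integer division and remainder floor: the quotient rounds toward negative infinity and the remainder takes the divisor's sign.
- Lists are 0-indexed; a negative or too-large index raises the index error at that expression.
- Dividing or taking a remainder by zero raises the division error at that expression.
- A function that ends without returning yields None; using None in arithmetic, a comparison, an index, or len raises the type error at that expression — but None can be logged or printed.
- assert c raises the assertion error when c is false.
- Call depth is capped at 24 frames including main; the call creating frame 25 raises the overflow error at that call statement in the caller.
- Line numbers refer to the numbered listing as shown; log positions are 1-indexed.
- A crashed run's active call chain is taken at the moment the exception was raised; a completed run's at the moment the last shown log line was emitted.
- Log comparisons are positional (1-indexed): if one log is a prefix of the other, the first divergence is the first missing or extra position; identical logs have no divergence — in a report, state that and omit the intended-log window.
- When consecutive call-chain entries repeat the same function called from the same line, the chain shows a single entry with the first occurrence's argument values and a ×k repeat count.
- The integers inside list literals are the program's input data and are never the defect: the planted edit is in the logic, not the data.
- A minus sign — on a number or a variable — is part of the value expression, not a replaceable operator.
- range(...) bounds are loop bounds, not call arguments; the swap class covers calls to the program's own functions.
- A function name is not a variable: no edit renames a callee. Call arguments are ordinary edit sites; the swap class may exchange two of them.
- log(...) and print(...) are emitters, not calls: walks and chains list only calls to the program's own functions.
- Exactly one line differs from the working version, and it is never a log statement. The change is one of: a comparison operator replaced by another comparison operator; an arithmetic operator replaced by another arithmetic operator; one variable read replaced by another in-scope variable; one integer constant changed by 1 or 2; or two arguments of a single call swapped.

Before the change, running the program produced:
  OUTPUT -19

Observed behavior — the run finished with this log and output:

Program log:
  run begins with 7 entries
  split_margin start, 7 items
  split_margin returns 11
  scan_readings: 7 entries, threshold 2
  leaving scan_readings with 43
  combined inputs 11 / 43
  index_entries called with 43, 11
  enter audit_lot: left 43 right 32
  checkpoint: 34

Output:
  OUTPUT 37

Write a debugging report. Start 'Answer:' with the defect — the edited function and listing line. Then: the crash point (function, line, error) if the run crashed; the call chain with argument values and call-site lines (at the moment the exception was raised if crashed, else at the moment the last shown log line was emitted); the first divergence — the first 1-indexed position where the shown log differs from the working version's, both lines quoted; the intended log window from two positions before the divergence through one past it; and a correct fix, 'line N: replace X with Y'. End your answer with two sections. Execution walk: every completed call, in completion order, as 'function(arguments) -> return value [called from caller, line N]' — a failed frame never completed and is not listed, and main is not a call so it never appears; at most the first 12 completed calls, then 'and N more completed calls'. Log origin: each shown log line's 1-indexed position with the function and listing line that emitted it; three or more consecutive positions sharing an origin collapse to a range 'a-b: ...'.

Answer: the defect is in main at line 37.
Key observation: At log position 7 the runs split — shown 'index_entries called with 43, 11', but the working version logs 'index_entries called with 11, 43'.
Call chain: main.
First divergence: position 7; shown 'index_entries called with 43, 11' vs intended 'index_entries called with 11, 43'.
Intended log window:
  5: leaving scan_readings with 43
  6: combined inputs 11 / 43
  7: index_entries called with 11, 43
  8: enter audit_lot: left 11 right -32
Execution walk:
  split_margin([3, 2, 11, 3, 7, 11, 8]) -> 11  [called from main, line 34]
  scan_readings([3, 2, 11, 3, 7, 11, 8], 2) -> 43  [called from main, line 35]
  audit_lot(43, 32, 1) -> 34  [called from index_entries, line 28]
  index_entries(43, 11) -> 34  [called from main, line 37]
Log line origins:
  1: emitted by main (line 33)
  2: emitted by split_margin (line 2)
  3: emitted by split_margin (line 7)
  4: emitted by scan_readings (line 11)
  5: emitted by scan_readings (line 16)
  6: emitted by main (line 36)
  7: emitted by index_entries (line 25)
  8: emitted by audit_lot (line 20)
  9: emitted by main (line 38)
A correct fix: line 37: replace `index_entries(total, gap)` with `index_entries(gap, total)`.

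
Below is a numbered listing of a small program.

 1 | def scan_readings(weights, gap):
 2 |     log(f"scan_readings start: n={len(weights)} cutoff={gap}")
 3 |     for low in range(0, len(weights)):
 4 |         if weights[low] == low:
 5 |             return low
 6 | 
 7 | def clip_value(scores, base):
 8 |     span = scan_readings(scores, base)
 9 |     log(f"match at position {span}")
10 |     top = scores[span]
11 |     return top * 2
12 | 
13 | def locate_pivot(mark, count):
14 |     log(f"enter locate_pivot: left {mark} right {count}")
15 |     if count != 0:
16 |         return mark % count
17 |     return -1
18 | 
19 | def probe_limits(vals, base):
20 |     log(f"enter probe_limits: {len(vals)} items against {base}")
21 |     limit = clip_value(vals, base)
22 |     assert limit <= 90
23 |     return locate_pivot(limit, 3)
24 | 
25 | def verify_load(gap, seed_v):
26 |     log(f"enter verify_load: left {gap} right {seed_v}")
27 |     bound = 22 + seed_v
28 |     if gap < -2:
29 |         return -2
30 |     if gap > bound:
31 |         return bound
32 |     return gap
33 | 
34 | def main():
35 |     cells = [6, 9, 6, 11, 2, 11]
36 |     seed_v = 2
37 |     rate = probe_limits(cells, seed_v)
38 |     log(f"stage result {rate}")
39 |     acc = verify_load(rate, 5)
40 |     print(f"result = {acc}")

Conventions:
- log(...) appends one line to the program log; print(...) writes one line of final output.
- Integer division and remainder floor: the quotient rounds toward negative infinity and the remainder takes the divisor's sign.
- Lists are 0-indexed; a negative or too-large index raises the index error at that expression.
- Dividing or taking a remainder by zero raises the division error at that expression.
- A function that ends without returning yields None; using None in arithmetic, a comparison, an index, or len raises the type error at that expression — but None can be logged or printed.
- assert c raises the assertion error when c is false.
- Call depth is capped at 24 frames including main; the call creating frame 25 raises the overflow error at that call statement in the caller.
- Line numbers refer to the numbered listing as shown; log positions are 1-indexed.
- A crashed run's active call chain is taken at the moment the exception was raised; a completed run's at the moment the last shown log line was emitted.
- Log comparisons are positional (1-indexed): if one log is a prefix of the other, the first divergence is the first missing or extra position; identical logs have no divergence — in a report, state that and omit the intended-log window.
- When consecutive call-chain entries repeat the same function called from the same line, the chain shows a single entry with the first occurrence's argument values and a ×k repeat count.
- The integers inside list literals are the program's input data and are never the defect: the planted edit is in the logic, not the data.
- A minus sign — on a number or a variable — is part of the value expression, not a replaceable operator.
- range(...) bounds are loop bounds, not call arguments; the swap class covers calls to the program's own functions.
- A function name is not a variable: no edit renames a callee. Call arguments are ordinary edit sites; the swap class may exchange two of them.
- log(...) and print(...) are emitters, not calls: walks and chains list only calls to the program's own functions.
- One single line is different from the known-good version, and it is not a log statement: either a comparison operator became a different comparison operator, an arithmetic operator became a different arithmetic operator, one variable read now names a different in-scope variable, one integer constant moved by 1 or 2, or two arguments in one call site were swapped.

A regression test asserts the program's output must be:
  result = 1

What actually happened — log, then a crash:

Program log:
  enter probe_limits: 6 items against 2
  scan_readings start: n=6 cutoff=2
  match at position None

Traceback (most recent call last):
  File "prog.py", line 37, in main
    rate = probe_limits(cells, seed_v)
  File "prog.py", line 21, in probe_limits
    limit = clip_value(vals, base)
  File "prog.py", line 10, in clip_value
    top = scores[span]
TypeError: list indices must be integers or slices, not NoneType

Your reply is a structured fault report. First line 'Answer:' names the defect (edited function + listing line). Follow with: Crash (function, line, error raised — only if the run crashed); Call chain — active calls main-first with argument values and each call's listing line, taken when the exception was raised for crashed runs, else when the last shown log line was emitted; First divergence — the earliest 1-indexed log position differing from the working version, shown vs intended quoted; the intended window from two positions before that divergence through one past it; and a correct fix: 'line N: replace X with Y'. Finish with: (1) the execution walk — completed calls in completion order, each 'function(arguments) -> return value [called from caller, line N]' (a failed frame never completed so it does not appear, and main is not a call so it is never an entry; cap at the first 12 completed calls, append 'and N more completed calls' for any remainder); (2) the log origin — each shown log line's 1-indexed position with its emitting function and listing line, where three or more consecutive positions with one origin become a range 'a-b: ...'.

Answer: the defect is in scan_readings at line 4.
Core observation: Log line 3 is where behavior first shows: 'match at position None' appears instead of 'match at position 4'.
Crash: clip_value, line 10, TypeError.
Call chain: main -> probe_limits([6, 9, 6, 11, 2, 11], 2) (called at line 37) -> clip_value([6, 9, 6, 11, 2, 11], 2) (called at line 21).
First divergence: position 3 — shown 'match at position None', intended 'match at position 4'.
Intended log window:
  1: enter probe_limits: 6 items against 2
  2: scan_readings start: n=6 cutoff=2
  3: match at position 4
  4: enter locate_pivot: left 4 right 3
Execution walk:
  scan_readings([6, 9, 6, 11, 2, 11], 2) -> None  [called from clip_value, line 8]
Log line origins:
  1: from probe_limits, line 20
  2: from scan_readings, line 2
  3: from clip_value, line 9
A correct fix: line 4: replace `weights[low] == low` with `weights[low] == gap`.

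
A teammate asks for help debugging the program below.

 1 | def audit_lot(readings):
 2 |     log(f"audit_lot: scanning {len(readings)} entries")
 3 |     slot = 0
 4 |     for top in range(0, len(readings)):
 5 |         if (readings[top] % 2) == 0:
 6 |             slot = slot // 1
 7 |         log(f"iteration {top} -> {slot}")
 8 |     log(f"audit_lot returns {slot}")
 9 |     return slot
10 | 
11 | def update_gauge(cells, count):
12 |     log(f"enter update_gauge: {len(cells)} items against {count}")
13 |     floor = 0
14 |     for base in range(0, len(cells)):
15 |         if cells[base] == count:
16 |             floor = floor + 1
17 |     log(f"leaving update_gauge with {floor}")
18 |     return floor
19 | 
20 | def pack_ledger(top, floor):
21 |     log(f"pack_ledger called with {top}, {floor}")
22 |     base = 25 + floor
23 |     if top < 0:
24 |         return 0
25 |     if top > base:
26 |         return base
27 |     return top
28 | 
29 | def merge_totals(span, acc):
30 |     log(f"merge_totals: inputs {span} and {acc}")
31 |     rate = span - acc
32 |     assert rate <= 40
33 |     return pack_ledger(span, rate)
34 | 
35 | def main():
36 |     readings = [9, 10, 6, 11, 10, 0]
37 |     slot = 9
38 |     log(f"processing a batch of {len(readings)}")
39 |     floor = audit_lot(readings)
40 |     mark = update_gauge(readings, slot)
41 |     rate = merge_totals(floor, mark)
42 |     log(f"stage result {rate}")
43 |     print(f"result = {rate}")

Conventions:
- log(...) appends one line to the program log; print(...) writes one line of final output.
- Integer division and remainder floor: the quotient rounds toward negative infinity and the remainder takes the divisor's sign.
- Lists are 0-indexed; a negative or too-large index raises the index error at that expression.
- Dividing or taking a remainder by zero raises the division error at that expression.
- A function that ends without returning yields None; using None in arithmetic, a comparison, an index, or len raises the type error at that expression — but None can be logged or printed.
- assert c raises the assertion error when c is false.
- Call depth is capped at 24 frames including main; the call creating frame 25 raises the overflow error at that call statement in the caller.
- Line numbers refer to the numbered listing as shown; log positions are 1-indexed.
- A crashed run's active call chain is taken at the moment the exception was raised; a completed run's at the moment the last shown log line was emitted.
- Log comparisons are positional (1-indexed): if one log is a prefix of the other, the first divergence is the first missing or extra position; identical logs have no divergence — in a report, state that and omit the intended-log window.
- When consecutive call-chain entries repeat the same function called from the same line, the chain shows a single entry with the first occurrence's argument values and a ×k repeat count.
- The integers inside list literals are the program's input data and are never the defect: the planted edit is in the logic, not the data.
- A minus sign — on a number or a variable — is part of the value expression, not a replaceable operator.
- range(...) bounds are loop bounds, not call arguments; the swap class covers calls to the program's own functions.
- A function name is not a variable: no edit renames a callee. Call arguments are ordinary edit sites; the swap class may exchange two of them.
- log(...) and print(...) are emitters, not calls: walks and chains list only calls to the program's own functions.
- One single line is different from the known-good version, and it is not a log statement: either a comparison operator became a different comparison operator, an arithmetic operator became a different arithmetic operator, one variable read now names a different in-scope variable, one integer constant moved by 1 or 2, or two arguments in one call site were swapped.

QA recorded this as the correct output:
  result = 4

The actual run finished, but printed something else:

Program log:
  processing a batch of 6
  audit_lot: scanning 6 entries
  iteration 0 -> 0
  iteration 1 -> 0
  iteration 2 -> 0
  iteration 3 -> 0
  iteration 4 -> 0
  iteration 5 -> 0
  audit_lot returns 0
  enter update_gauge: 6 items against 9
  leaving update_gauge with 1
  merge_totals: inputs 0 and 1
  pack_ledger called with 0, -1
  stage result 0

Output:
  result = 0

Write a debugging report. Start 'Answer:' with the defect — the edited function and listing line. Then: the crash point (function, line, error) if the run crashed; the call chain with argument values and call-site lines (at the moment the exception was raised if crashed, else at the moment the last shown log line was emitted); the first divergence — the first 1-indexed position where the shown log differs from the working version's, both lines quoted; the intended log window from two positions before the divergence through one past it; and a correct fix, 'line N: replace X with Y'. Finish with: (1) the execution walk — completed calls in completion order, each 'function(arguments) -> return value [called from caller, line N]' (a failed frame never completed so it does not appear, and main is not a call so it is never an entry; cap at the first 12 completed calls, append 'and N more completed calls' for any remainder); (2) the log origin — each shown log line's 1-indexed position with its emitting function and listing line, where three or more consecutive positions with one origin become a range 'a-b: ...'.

Answer: the defect is in audit_lot at line 6.
Key fact: Log line 4 is where behavior first shows: 'iteration 1 -> 0' appears instead of 'iteration 1 -> 1'.
Call chain: main.
First divergence: position 4 — the shown line 'iteration 1 -> 0' should read 'iteration 1 -> 1'.
Intended log window:
  2: audit_lot: scanning 6 entries
  3: iteration 0 -> 0
  4: iteration 1 -> 1
  5: iteration 2 -> 2
Execution walk:
  audit_lot([9, 10, 6, 11, 10, 0]) -> 0  [called from main, line 39]
  update_gauge([9, 10, 6, 11, 10, 0], 9) -> 1  [called from main, line 40]
  pack_ledger(0, -1) -> 0  [called from merge_totals, line 33]
  merge_totals(0, 1) -> 0  [called from main, line 41]
Log origin:
  1: emitted by main (line 38)
  2: emitted by audit_lot (line 2)
  3-8: emitted by audit_lot (line 7)
  9: emitted by audit_lot (line 8)
  10: emitted by update_gauge (line 12)
  11: emitted by update_gauge (line 17)
  12: emitted by merge_totals (line 30)
  13: emitted by pack_ledger (line 21)
  14: emitted by main (line 42)
A correct fix: line 6: replace `//` with `+`.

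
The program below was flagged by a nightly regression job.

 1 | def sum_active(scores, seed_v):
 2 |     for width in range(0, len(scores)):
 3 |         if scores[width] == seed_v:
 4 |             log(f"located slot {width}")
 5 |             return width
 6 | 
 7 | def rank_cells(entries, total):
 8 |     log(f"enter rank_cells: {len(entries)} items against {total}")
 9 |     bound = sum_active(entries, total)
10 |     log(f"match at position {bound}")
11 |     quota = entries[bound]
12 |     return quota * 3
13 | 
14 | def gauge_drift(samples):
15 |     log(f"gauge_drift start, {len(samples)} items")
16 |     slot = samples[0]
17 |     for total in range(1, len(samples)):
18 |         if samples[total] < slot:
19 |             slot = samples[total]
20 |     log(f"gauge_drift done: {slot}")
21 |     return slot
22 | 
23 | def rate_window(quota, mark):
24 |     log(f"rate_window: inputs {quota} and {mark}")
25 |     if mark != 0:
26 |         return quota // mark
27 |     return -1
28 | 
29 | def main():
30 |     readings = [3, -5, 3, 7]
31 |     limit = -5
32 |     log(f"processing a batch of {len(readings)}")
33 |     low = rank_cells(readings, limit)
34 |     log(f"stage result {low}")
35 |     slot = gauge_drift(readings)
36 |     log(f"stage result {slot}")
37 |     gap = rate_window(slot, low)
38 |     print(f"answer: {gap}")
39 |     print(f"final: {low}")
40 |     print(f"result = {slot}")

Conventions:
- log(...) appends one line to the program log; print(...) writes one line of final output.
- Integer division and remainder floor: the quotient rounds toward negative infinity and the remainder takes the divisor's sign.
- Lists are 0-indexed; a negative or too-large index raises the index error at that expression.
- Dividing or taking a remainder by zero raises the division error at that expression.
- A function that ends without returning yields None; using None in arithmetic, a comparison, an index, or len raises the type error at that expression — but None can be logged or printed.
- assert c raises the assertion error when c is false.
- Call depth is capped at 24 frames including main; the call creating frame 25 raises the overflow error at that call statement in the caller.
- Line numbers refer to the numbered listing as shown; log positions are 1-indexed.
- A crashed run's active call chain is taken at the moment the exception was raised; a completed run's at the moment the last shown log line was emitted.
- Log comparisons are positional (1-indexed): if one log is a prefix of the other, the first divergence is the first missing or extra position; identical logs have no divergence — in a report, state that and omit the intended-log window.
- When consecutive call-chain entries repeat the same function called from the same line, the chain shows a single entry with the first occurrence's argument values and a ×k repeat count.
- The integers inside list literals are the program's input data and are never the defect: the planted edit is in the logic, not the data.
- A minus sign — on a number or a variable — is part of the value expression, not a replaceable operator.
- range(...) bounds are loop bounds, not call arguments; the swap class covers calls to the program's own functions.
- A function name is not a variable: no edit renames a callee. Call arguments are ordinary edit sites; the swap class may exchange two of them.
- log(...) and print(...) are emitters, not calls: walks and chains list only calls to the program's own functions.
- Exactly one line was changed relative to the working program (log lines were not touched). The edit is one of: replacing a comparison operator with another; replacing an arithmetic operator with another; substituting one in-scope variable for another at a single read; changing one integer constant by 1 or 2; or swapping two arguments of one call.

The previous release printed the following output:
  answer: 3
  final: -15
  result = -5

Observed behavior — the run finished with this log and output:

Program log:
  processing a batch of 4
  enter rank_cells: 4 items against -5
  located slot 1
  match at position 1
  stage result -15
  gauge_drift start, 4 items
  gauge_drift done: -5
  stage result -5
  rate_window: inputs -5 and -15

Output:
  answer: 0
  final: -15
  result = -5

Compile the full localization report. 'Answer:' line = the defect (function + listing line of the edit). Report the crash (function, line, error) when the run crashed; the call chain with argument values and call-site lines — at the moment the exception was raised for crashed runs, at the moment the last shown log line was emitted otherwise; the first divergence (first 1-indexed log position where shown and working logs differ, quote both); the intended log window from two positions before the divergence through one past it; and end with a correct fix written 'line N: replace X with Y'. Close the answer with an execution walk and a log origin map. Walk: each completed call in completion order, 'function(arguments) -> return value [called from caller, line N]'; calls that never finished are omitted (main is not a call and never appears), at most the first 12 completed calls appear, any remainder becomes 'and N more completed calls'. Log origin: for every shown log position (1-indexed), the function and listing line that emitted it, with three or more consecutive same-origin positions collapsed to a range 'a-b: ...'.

Answer: the defect is in main at line 37.
Key fact: The log first diverges at position 9: the faulty run prints 'rate_window: inputs -5 and -15' where the working version prints 'rate_window: inputs -15 and -5'.
Call chain: main -> rate_window(-5, -15) (called at line 37).
First divergence: position 9 — shown 'rate_window: inputs -5 and -15', intended 'rate_window: inputs -15 and -5'.
Intended log window:
  7: gauge_drift done: -5
  8: stage result -5
  9: rate_window: inputs -15 and -5
Execution walk:
  sum_active([3, -5, 3, 7], -5) -> 1  [called from rank_cells, line 9]
  rank_cells([3, -5, 3, 7], -5) -> -15  [called from main, line 33]
  gauge_drift([3, -5, 3, 7]) -> -5  [called from main, line 35]
  rate_window(-5, -15) -> 0  [called from main, line 37]
Origin of each log line:
  1: logged in main at line 32
  2: logged in rank_cells at line 8
  3: logged in sum_active at line 4
  4: logged in rank_cells at line 10
  5: logged in main at line 34
  6: logged in gauge_drift at line 15
  7: logged in gauge_drift at line 20
  8: logged in main at line 36
  9: logged in rate_window at line 24
A correct fix: line 37: replace `rate_window(slot, low)` with `rate_window(low, slot)`.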